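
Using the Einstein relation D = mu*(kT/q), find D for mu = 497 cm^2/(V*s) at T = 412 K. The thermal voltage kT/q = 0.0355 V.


Step 1: D = mu * (kT/q)
Step 2: D = 497 * 0.0355
Step 3: D = 17.64 cm^2/s

17.64


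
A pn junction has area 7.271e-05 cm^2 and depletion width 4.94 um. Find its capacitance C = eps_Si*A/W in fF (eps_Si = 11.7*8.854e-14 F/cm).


Step 1: eps_Si = 11.7 * 8.854e-14 = 1.035918e-12 F/cm
Step 2: W in cm = 4.94 * 1e-4 = 4.94e-04 cm
Step 3: C = 1.035918e-12 * 7.271e-05 / 4.94e-04 = 1.524729e-13 F
Step 4: C = 152.47 fF

152.47


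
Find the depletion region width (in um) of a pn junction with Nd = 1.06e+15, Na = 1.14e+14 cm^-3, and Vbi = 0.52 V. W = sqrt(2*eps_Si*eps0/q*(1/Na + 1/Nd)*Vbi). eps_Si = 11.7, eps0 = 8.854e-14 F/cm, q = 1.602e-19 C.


Step 1: 1/Na + 1/Nd = 1/1.14e+14 + 1/1.06e+15 = 9.71533e-15
Step 2: 2*eps*eps0/q = 2*11.7*8.854e-14/1.602e-19 = 1.293281e+07
Step 3: W^2 = 1.293281e+07 * 9.71533e-15 * 0.52 = 6.53362e-08
Step 4: W = sqrt(6.53362e-08) = 2.556e-04 cm = 2.556 um

2.556


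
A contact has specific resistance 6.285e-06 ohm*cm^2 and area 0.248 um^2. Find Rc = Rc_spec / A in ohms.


Step 1: Convert area to cm^2: 0.248 um^2 = 2.4800e-09 cm^2
Step 2: Rc = Rc_spec / A = 6.285e-06 / 2.4800e-09
Step 3: Rc = 2.53e+03 ohms

2.53e+03


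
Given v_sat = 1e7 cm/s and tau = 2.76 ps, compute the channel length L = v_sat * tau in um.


Step 1: tau in seconds = 2.76 ps * 1e-12 = 2.7600e-12 s
Step 2: L = v_sat * tau = 1e7 * 2.7600e-12 = 2.7600e-05 cm
Step 3: L in um = 2.7600e-05 * 1e4 = 0.276 um

0.276


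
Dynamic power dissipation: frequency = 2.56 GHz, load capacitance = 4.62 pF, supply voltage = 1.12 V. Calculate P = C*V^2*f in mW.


Step 1: V^2 = 1.12^2 = 1.2544 V^2
Step 2: P = C*V^2*f = 4.62e-12 F * 1.2544 * 2.56e9 Hz
Step 3: P = 1.483603968e-02 W
Step 4: P = 14.836 mW

14.836


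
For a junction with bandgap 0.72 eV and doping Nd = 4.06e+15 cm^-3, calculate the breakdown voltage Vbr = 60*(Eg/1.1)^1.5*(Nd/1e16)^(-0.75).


Step 1: Eg/1.1 = 0.72/1.1 = 0.654545
Step 2: (Eg/1.1)^1.5 = 0.654545^1.5 = 0.529553
Step 3: (Nd/1e16)^(-0.75) = (0.406)^(-0.75) = 1.966099
Step 4: Vbr = 60 * 0.529553 * 1.966099 = 62.5 V

62.5


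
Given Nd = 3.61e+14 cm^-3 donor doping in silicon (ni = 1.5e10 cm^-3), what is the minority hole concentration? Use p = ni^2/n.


Step 1: Since Nd >> ni, n ≈ Nd = 3.61e+14 cm^-3
Step 2: p = ni^2 / n = (1.5e10)^2 / 3.61e+14
Step 3: p = 2.25e20 / 3.61e+14 = 6.23e+05 cm^-3

6.23e+05


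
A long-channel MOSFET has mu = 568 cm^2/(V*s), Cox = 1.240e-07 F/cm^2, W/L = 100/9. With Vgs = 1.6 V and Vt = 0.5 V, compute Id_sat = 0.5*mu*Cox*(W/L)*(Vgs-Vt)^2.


Step 1: Overdrive voltage Vov = Vgs - Vt = 1.6 - 0.5 = 1.1 V
Step 2: W/L = 100/9 = 11.1111
Step 3: Id = 0.5 * 568 * 1.240e-07 * 11.1111 * 1.1^2
Step 4: Id = 4.73e-04 A

4.73e-04


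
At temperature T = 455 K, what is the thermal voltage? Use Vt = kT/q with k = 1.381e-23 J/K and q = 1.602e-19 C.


Step 1: kT = 1.381e-23 * 455 = 6.28355e-21 J
Step 2: Vt = kT/q = 6.28355e-21 / 1.602e-19
Step 3: Vt = 0.03922 V

0.03922


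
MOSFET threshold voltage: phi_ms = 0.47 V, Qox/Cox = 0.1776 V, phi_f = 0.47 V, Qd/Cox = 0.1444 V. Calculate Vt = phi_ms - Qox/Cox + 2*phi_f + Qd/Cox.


Step 1: Vt = phi_ms - Qox/Cox + 2*phi_f + Qd/Cox
Step 2: Vt = 0.47 - 0.1776 + 2*0.47 + 0.1444
Step 3: Vt = 0.47 - 0.1776 + 0.94 + 0.1444
Step 4: Vt = 1.3768 V

1.3768


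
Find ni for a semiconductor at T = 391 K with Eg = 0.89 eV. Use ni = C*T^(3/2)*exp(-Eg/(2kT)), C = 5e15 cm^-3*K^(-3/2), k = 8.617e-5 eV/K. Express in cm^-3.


Step 1: Compute kT = 8.617e-5 * 391 = 0.03369247 eV
Step 2: Exponent = -Eg/(2kT) = -0.89/(2*0.03369247) = -13.20770
Step 3: T^(3/2) = 391^1.5 = 7731.52
Step 4: ni = 5e15 * 7731.52 * exp(-13.20770) = 7.10e+13 cm^-3

7.10e+13


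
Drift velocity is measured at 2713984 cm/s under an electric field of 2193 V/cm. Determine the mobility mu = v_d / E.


Step 1: mu = v_d / E
Step 2: mu = 2713984 / 2193
Step 3: mu = 1237.57 cm^2/(V*s)

1237.57


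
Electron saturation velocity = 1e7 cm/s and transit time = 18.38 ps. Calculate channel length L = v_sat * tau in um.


Step 1: tau in seconds = 18.38 ps * 1e-12 = 1.8380e-11 s
Step 2: L = v_sat * tau = 1e7 * 1.8380e-11 = 1.8380e-04 cm
Step 3: L in um = 1.8380e-04 * 1e4 = 1.838 um

1.838


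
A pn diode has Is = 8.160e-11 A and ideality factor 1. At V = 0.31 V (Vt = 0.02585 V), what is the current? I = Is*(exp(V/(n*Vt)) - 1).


Step 1: V/(n*Vt) = 0.31/(1*0.02585) = 11.9923
Step 2: exp(11.9923) = 1.6151e+05
Step 3: I = 8.160e-11 * (1.6151e+05 - 1) = 1.32e-05 A

1.32e-05


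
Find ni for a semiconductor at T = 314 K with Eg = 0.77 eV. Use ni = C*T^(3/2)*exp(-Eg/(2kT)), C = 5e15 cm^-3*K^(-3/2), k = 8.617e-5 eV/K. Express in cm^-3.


Step 1: Compute kT = 8.617e-5 * 314 = 0.02705738 eV
Step 2: Exponent = -Eg/(2kT) = -0.77/(2*0.02705738) = -14.22902
Step 3: T^(3/2) = 314^1.5 = 5564.09
Step 4: ni = 5e15 * 5564.09 * exp(-14.22902) = 1.84e+13 cm^-3

1.84e+13


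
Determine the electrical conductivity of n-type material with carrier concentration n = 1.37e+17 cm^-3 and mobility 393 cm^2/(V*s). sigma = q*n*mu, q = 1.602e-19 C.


Step 1: sigma = q * n * mu
Step 2: sigma = 1.602e-19 * 1.37e+17 * 393
Step 3: sigma = 8.625e+00 S/cm

8.625e+00


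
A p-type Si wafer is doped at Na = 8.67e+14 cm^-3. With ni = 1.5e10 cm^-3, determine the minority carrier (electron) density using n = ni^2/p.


Step 1: Majority hole concentration p ≈ Na = 8.67e+14 cm^-3
Step 2: n = ni^2 / Na = (1.5e10)^2 / 8.67e+14
Step 3: n = 2.60e+05 cm^-3

2.60e+05


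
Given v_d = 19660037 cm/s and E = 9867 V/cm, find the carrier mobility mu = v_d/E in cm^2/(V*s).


Step 1: mu = v_d / E
Step 2: mu = 19660037 / 9867
Step 3: mu = 1992.5 cm^2/(V*s)

1992.5


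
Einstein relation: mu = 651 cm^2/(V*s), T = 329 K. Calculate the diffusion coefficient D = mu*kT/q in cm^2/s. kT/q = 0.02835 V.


Step 1: D = mu * (kT/q)
Step 2: D = 651 * 0.02835
Step 3: D = 18.46 cm^2/s

18.46


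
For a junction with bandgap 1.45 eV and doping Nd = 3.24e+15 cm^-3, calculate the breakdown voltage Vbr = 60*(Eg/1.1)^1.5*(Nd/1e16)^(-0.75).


Step 1: Eg/1.1 = 1.45/1.1 = 1.318182
Step 2: (Eg/1.1)^1.5 = 1.318182^1.5 = 1.513433
Step 3: (Nd/1e16)^(-0.75) = (0.324)^(-0.75) = 2.328580
Step 4: Vbr = 60 * 1.513433 * 2.328580 = 211.4 V

211.4


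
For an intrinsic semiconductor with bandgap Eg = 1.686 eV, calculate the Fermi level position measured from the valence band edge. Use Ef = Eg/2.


Step 1: For an intrinsic semiconductor, the Fermi level sits at midgap.
Step 2: Ef = Eg / 2 = 1.686 / 2 = 0.843 eV

0.843


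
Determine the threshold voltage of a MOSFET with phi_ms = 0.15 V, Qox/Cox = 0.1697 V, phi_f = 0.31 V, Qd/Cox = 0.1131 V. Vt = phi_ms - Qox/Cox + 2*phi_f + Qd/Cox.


Step 1: Vt = phi_ms - Qox/Cox + 2*phi_f + Qd/Cox
Step 2: Vt = 0.15 - 0.1697 + 2*0.31 + 0.1131
Step 3: Vt = 0.15 - 0.1697 + 0.62 + 0.1131
Step 4: Vt = 0.7134 V

0.7134


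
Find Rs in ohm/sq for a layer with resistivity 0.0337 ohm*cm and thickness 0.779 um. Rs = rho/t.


Step 1: Convert thickness to cm: t = 0.779 um = 7.7900e-05 cm
Step 2: Rs = rho / t = 0.0337 / 7.7900e-05
Step 3: Rs = 432.6 ohm/sq

432.6


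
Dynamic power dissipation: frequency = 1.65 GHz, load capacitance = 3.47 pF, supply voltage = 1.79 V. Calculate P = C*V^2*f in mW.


Step 1: V^2 = 1.79^2 = 3.2041 V^2
Step 2: P = C*V^2*f = 3.47e-12 F * 3.2041 * 1.65e9 Hz
Step 3: P = 1.834507455e-02 W
Step 4: P = 18.345 mW

18.345


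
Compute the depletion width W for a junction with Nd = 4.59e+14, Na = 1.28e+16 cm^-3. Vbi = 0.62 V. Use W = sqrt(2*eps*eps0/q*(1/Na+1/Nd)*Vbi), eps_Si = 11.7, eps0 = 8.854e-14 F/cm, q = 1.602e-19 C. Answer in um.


Step 1: 1/Na + 1/Nd = 1/1.28e+16 + 1/4.59e+14 = 2.25677e-15
Step 2: 2*eps*eps0/q = 2*11.7*8.854e-14/1.602e-19 = 1.293281e+07
Step 3: W^2 = 1.293281e+07 * 2.25677e-15 * 0.62 = 1.80956e-08
Step 4: W = sqrt(1.80956e-08) = 1.345e-04 cm = 1.345 um

1.345


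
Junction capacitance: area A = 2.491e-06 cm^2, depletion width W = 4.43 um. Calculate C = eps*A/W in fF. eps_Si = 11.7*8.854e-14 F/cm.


Step 1: eps_Si = 11.7 * 8.854e-14 = 1.035918e-12 F/cm
Step 2: W in cm = 4.43 * 1e-4 = 4.43e-04 cm
Step 3: C = 1.035918e-12 * 2.491e-06 / 4.43e-04 = 5.824993e-15 F
Step 4: C = 5.82 fF

5.82


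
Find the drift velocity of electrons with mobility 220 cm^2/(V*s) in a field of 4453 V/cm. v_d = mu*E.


Step 1: v_d = mu * E
Step 2: v_d = 220 * 4453 = 979660
Step 3: v_d = 9.80e+05 cm/s

9.80e+05


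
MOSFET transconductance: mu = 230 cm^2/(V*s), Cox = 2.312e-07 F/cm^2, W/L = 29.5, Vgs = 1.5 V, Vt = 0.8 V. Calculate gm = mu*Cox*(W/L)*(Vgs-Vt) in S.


Step 1: Vov = Vgs - Vt = 1.5 - 0.8 = 0.7 V
Step 2: gm = mu * Cox * (W/L) * Vov
Step 3: gm = 230 * 2.312e-07 * 29.5 * 0.7 = 1.10e-03 S

1.10e-03


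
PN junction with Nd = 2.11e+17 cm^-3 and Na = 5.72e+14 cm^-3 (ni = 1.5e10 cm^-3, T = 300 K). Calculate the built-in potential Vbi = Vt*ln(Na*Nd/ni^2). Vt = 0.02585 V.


Step 1: Compute Na*Nd/ni^2 = 5.72e+14 * 2.11e+17 / (1.5e10)^2 = 5.3641e+11
Step 2: ln(5.3641e+11) = 27.0082
Step 3: Vbi = 0.02585 * 27.0082 = 0.698 V

0.698


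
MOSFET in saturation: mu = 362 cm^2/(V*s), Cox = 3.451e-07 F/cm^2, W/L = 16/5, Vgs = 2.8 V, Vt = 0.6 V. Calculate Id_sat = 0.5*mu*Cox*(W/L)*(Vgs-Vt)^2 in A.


Step 1: Overdrive voltage Vov = Vgs - Vt = 2.8 - 0.6 = 2.2 V
Step 2: W/L = 16/5 = 3.2
Step 3: Id = 0.5 * 362 * 3.451e-07 * 3.2 * 2.2^2
Step 4: Id = 9.67e-04 A

9.67e-04


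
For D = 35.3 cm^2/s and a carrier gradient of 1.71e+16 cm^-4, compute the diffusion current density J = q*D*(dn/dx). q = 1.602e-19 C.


Step 1: J = q * D * (dn/dx)
Step 2: J = 1.602e-19 * 35.3 * 1.71e+16
Step 3: J = 9.67e-02 A/cm^2

9.67e-02


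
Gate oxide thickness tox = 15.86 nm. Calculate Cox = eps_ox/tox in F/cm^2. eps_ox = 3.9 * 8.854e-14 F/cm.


Step 1: eps_ox = 3.9 * 8.854e-14 = 3.45306e-13 F/cm
Step 2: tox in cm = 15.86 nm * 1e-7 = 1.5860e-06 cm
Step 3: Cox = 3.45306e-13 / 1.5860e-06 = 2.18e-07 F/cm^2

2.18e-07


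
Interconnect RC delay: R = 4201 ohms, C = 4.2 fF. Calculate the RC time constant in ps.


Step 1: tau = R * C
Step 2: tau = 4201 * 4.2 fF = 4201 * 4.2e-15 F
Step 3: tau = 1.76442e-11 s = 17.6442 ps

17.6442


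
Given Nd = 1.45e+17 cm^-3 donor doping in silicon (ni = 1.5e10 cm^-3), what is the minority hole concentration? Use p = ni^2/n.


Step 1: Since Nd >> ni, n ≈ Nd = 1.45e+17 cm^-3
Step 2: p = ni^2 / n = (1.5e10)^2 / 1.45e+17
Step 3: p = 2.25e20 / 1.45e+17 = 1.55e+03 cm^-3

1.55e+03


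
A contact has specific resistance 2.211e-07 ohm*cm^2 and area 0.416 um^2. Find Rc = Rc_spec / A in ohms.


Step 1: Convert area to cm^2: 0.416 um^2 = 4.1600e-09 cm^2
Step 2: Rc = Rc_spec / A = 2.211e-07 / 4.1600e-09
Step 3: Rc = 5.31e+01 ohms

5.31e+01


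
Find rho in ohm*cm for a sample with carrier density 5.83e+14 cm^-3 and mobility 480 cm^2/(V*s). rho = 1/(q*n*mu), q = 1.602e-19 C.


Step 1: sigma = q * n * mu = 1.602e-19 * 5.83e+14 * 480 = 4.48304e-02 S/cm
Step 2: rho = 1 / sigma = 1 / 4.48304e-02 = 22.31 ohm*cm

22.31


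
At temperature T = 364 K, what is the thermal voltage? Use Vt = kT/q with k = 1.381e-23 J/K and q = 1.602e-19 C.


Step 1: kT = 1.381e-23 * 364 = 5.02684e-21 J
Step 2: Vt = kT/q = 5.02684e-21 / 1.602e-19
Step 3: Vt = 0.03138 V

0.03138


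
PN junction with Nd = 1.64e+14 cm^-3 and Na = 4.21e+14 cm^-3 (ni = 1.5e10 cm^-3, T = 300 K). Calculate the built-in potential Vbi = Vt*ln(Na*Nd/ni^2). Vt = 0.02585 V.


Step 1: Compute Na*Nd/ni^2 = 4.21e+14 * 1.64e+14 / (1.5e10)^2 = 3.0686e+08
Step 2: ln(3.0686e+08) = 19.5419
Step 3: Vbi = 0.02585 * 19.5419 = 0.505 V

0.505


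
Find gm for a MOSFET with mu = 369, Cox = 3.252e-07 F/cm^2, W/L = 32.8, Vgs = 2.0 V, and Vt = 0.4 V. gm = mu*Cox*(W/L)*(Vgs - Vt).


Step 1: Vov = Vgs - Vt = 2.0 - 0.4 = 1.6 V
Step 2: gm = mu * Cox * (W/L) * Vov
Step 3: gm = 369 * 3.252e-07 * 32.8 * 1.6 = 6.30e-03 S

6.30e-03


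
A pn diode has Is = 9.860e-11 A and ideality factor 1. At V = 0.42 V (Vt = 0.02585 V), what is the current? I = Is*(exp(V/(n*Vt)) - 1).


Step 1: V/(n*Vt) = 0.42/(1*0.02585) = 16.2476
Step 2: exp(16.2476) = 1.1383e+07
Step 3: I = 9.860e-11 * (1.1383e+07 - 1) = 1.12e-03 A

1.12e-03


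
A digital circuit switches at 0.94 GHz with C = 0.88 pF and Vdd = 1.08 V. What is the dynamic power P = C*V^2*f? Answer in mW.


Step 1: V^2 = 1.08^2 = 1.1664 V^2
Step 2: P = C*V^2*f = 0.88e-12 F * 1.1664 * 0.94e9 Hz
Step 3: P = 9.6484608e-04 W
Step 4: P = 0.965 mW

0.965


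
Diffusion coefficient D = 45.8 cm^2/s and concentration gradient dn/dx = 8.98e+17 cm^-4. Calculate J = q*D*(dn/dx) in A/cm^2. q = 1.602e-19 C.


Step 1: J = q * D * (dn/dx)
Step 2: J = 1.602e-19 * 45.8 * 8.98e+17
Step 3: J = 6.59e+00 A/cm^2

6.59e+00


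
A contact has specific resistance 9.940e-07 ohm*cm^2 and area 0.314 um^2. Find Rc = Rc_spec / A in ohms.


Step 1: Convert area to cm^2: 0.314 um^2 = 3.1400e-09 cm^2
Step 2: Rc = Rc_spec / A = 9.940e-07 / 3.1400e-09
Step 3: Rc = 3.17e+02 ohms

3.17e+02


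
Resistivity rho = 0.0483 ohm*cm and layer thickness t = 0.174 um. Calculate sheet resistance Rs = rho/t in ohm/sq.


Step 1: Convert thickness to cm: t = 0.174 um = 1.7400e-05 cm
Step 2: Rs = rho / t = 0.0483 / 1.7400e-05
Step 3: Rs = 2775.9 ohm/sq

2775.9


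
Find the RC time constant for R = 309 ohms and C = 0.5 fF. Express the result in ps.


Step 1: tau = R * C
Step 2: tau = 309 * 0.5 fF = 309 * 5.0e-16 F
Step 3: tau = 1.545e-13 s = 0.1545 ps

0.1545


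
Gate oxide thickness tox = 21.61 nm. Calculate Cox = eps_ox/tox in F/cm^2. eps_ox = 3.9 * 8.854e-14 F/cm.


Step 1: eps_ox = 3.9 * 8.854e-14 = 3.45306e-13 F/cm
Step 2: tox in cm = 21.61 nm * 1e-7 = 2.1610e-06 cm
Step 3: Cox = 3.45306e-13 / 2.1610e-06 = 1.60e-07 F/cm^2

1.60e-07


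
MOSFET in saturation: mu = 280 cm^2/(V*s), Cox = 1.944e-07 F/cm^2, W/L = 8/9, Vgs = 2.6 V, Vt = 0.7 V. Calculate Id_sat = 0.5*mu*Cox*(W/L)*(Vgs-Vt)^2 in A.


Step 1: Overdrive voltage Vov = Vgs - Vt = 2.6 - 0.7 = 1.9 V
Step 2: W/L = 8/9 = 0.888889
Step 3: Id = 0.5 * 280 * 1.944e-07 * 0.888889 * 1.9^2
Step 4: Id = 8.73e-05 A

8.73e-05


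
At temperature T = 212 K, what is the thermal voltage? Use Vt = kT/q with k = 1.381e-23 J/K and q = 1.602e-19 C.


Step 1: kT = 1.381e-23 * 212 = 2.92772e-21 J
Step 2: Vt = kT/q = 2.92772e-21 / 1.602e-19
Step 3: Vt = 0.01828 V

0.01828


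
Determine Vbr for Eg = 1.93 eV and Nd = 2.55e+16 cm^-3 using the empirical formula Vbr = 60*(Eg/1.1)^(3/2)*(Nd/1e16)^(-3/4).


Step 1: Eg/1.1 = 1.93/1.1 = 1.754545
Step 2: (Eg/1.1)^1.5 = 1.754545^1.5 = 2.324057
Step 3: (Nd/1e16)^(-0.75) = (2.55)^(-0.75) = 0.495558
Step 4: Vbr = 60 * 2.324057 * 0.495558 = 69.1 V

69.1


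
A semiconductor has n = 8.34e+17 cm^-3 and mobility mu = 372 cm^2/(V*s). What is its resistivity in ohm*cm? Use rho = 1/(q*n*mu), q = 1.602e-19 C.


Step 1: sigma = q * n * mu = 1.602e-19 * 8.34e+17 * 372 = 4.97017e+01 S/cm
Step 2: rho = 1 / sigma = 1 / 4.97017e+01 = 0.02012 ohm*cm

0.02012


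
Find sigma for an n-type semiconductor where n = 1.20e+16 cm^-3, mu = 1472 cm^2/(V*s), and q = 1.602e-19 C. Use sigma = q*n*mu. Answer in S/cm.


Step 1: sigma = q * n * mu
Step 2: sigma = 1.602e-19 * 1.20e+16 * 1472
Step 3: sigma = 2.830e+00 S/cm

2.830e+00


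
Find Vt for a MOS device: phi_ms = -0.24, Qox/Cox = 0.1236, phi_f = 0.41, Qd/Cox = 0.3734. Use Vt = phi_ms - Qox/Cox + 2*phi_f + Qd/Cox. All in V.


Step 1: Vt = phi_ms - Qox/Cox + 2*phi_f + Qd/Cox
Step 2: Vt = -0.24 - 0.1236 + 2*0.41 + 0.3734
Step 3: Vt = -0.24 - 0.1236 + 0.82 + 0.3734
Step 4: Vt = 0.8298 V

0.8298


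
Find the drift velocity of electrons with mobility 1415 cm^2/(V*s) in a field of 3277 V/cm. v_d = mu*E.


Step 1: v_d = mu * E
Step 2: v_d = 1415 * 3277 = 4636955
Step 3: v_d = 4.64e+06 cm/s

4.64e+06


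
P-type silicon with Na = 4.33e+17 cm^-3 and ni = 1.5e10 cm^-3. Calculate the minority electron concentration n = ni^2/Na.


Step 1: Majority hole concentration p ≈ Na = 4.33e+17 cm^-3
Step 2: n = ni^2 / Na = (1.5e10)^2 / 4.33e+17
Step 3: n = 5.20e+02 cm^-3

5.20e+02


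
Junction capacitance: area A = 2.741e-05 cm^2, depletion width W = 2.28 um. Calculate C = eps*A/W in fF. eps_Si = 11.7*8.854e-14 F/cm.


Step 1: eps_Si = 11.7 * 8.854e-14 = 1.035918e-12 F/cm
Step 2: W in cm = 2.28 * 1e-4 = 2.28e-04 cm
Step 3: C = 1.035918e-12 * 2.741e-05 / 2.28e-04 = 1.245373e-13 F
Step 4: C = 124.54 fF

124.54


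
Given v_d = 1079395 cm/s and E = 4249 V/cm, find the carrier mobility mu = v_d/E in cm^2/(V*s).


Step 1: mu = v_d / E
Step 2: mu = 1079395 / 4249
Step 3: mu = 254.04 cm^2/(V*s)

254.04


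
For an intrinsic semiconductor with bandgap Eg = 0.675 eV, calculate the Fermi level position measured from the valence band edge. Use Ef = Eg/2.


Step 1: For an intrinsic semiconductor, the Fermi level sits at midgap.
Step 2: Ef = Eg / 2 = 0.675 / 2 = 0.3375 eV

0.3375


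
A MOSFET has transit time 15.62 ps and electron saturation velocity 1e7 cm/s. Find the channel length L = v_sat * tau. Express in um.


Step 1: tau in seconds = 15.62 ps * 1e-12 = 1.5620e-11 s
Step 2: L = v_sat * tau = 1e7 * 1.5620e-11 = 1.5620e-04 cm
Step 3: L in um = 1.5620e-04 * 1e4 = 1.562 um

1.562


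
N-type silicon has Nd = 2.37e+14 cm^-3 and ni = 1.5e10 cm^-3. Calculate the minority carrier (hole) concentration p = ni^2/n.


Step 1: Since Nd >> ni, n ≈ Nd = 2.37e+14 cm^-3
Step 2: p = ni^2 / n = (1.5e10)^2 / 2.37e+14
Step 3: p = 2.25e20 / 2.37e+14 = 9.49e+05 cm^-3

9.49e+05


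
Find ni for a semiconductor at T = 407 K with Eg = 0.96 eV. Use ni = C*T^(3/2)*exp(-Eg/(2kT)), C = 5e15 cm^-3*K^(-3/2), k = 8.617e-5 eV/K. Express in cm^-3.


Step 1: Compute kT = 8.617e-5 * 407 = 0.03507119 eV
Step 2: Exponent = -Eg/(2kT) = -0.96/(2*0.03507119) = -13.68645
Step 3: T^(3/2) = 407^1.5 = 8210.92
Step 4: ni = 5e15 * 8210.92 * exp(-13.68645) = 4.67e+13 cm^-3

4.67e+13


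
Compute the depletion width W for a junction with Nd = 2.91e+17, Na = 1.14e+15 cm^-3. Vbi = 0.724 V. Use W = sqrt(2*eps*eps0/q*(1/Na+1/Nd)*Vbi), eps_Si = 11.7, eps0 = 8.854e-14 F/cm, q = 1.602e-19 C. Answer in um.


Step 1: 1/Na + 1/Nd = 1/1.14e+15 + 1/2.91e+17 = 8.80629e-16
Step 2: 2*eps*eps0/q = 2*11.7*8.854e-14/1.602e-19 = 1.293281e+07
Step 3: W^2 = 1.293281e+07 * 8.80629e-16 * 0.724 = 8.24564e-09
Step 4: W = sqrt(8.24564e-09) = 9.081e-05 cm = 0.9081 um

0.9081


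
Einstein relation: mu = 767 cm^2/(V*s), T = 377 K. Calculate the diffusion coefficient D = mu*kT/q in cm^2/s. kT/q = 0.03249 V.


Step 1: D = mu * (kT/q)
Step 2: D = 767 * 0.03249
Step 3: D = 24.92 cm^2/s

24.92


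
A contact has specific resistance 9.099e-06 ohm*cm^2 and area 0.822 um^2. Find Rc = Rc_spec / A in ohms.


Step 1: Convert area to cm^2: 0.822 um^2 = 8.2200e-09 cm^2
Step 2: Rc = Rc_spec / A = 9.099e-06 / 8.2200e-09
Step 3: Rc = 1.11e+03 ohms

1.11e+03


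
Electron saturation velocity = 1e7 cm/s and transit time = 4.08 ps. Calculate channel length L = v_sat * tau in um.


Step 1: tau in seconds = 4.08 ps * 1e-12 = 4.0800e-12 s
Step 2: L = v_sat * tau = 1e7 * 4.0800e-12 = 4.0800e-05 cm
Step 3: L in um = 4.0800e-05 * 1e4 = 0.408 um

0.408


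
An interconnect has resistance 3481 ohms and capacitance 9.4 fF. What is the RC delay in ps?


Step 1: tau = R * C
Step 2: tau = 3481 * 9.4 fF = 3481 * 9.4e-15 F
Step 3: tau = 3.27214e-11 s = 32.7214 ps

32.7214


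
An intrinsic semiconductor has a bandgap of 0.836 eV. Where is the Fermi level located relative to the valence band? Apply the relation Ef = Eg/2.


Step 1: For an intrinsic semiconductor, the Fermi level sits at midgap.
Step 2: Ef = Eg / 2 = 0.836 / 2 = 0.418 eV

0.418


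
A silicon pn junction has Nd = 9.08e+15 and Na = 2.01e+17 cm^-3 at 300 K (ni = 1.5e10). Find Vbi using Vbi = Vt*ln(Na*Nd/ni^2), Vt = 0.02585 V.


Step 1: Compute Na*Nd/ni^2 = 2.01e+17 * 9.08e+15 / (1.5e10)^2 = 8.1115e+12
Step 2: ln(8.1115e+12) = 29.7243
Step 3: Vbi = 0.02585 * 29.7243 = 0.768 V

0.768


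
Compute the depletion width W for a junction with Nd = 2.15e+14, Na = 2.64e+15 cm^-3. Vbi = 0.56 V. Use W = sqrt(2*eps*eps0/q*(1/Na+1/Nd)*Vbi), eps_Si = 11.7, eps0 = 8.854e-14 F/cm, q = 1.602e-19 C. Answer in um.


Step 1: 1/Na + 1/Nd = 1/2.64e+15 + 1/2.15e+14 = 5.02995e-15
Step 2: 2*eps*eps0/q = 2*11.7*8.854e-14/1.602e-19 = 1.293281e+07
Step 3: W^2 = 1.293281e+07 * 5.02995e-15 * 0.56 = 3.64288e-08
Step 4: W = sqrt(3.64288e-08) = 1.909e-04 cm = 1.909 um

1.909


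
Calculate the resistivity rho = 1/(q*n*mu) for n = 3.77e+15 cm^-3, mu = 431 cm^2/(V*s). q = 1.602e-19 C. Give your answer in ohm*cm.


Step 1: sigma = q * n * mu = 1.602e-19 * 3.77e+15 * 431 = 2.60304e-01 S/cm
Step 2: rho = 1 / sigma = 1 / 2.60304e-01 = 3.842 ohm*cm

3.842


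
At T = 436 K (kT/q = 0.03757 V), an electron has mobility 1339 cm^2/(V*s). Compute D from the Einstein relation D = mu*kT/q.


Step 1: D = mu * (kT/q)
Step 2: D = 1339 * 0.03757
Step 3: D = 50.31 cm^2/s

50.31


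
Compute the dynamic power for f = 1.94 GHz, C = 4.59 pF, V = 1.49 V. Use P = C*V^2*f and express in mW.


Step 1: V^2 = 1.49^2 = 2.2201 V^2
Step 2: P = C*V^2*f = 4.59e-12 F * 2.2201 * 1.94e9 Hz
Step 3: P = 1.976910246e-02 W
Step 4: P = 19.769 mW

19.769


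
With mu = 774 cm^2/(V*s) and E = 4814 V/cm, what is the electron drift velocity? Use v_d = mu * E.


Step 1: v_d = mu * E
Step 2: v_d = 774 * 4814 = 3726036
Step 3: v_d = 3.73e+06 cm/s

3.73e+06


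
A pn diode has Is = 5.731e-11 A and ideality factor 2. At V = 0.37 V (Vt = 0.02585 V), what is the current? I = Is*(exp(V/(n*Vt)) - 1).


Step 1: V/(n*Vt) = 0.37/(2*0.02585) = 7.1567
Step 2: exp(7.1567) = 1.2827e+03
Step 3: I = 5.731e-11 * (1.2827e+03 - 1) = 7.35e-08 A

7.35e-08


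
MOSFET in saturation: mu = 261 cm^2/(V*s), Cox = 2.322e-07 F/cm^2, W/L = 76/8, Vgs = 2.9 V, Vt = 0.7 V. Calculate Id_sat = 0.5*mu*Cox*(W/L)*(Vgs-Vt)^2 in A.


Step 1: Overdrive voltage Vov = Vgs - Vt = 2.9 - 0.7 = 2.2 V
Step 2: W/L = 76/8 = 9.5
Step 3: Id = 0.5 * 261 * 2.322e-07 * 9.5 * 2.2^2
Step 4: Id = 1.39e-03 A

1.39e-03


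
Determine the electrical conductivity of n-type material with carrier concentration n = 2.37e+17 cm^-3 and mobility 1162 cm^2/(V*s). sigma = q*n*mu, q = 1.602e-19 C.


Step 1: sigma = q * n * mu
Step 2: sigma = 1.602e-19 * 2.37e+17 * 1162
Step 3: sigma = 4.412e+01 S/cm

4.412e+01


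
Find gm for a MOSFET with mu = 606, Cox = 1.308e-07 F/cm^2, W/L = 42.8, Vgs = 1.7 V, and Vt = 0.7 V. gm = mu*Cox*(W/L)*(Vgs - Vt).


Step 1: Vov = Vgs - Vt = 1.7 - 0.7 = 1.0 V
Step 2: gm = mu * Cox * (W/L) * Vov
Step 3: gm = 606 * 1.308e-07 * 42.8 * 1.0 = 3.39e-03 S

3.39e-03


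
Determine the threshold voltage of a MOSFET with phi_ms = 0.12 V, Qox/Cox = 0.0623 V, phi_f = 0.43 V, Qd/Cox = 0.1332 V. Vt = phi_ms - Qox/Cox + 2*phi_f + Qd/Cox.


Step 1: Vt = phi_ms - Qox/Cox + 2*phi_f + Qd/Cox
Step 2: Vt = 0.12 - 0.0623 + 2*0.43 + 0.1332
Step 3: Vt = 0.12 - 0.0623 + 0.86 + 0.1332
Step 4: Vt = 1.0509 V

1.0509


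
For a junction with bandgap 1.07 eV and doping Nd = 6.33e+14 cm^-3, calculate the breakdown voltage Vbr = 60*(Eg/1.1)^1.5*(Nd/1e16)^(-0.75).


Step 1: Eg/1.1 = 1.07/1.1 = 0.972727
Step 2: (Eg/1.1)^1.5 = 0.972727^1.5 = 0.959371
Step 3: (Nd/1e16)^(-0.75) = (0.0633)^(-0.75) = 7.924050
Step 4: Vbr = 60 * 0.959371 * 7.924050 = 456.1 V

456.1


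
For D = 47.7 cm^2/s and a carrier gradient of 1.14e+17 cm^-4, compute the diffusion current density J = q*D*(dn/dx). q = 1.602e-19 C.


Step 1: J = q * D * (dn/dx)
Step 2: J = 1.602e-19 * 47.7 * 1.14e+17
Step 3: J = 8.71e-01 A/cm^2

8.71e-01


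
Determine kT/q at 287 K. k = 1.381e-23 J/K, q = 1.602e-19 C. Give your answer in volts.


Step 1: kT = 1.381e-23 * 287 = 3.96347e-21 J
Step 2: Vt = kT/q = 3.96347e-21 / 1.602e-19
Step 3: Vt = 0.02474 V

0.02474


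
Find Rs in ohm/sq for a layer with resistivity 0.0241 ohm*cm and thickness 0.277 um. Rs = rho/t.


Step 1: Convert thickness to cm: t = 0.277 um = 2.7700e-05 cm
Step 2: Rs = rho / t = 0.0241 / 2.7700e-05
Step 3: Rs = 870.0 ohm/sq

870.0


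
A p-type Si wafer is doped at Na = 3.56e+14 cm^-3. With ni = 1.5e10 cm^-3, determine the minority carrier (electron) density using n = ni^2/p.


Step 1: Majority hole concentration p ≈ Na = 3.56e+14 cm^-3
Step 2: n = ni^2 / Na = (1.5e10)^2 / 3.56e+14
Step 3: n = 6.32e+05 cm^-3

6.32e+05


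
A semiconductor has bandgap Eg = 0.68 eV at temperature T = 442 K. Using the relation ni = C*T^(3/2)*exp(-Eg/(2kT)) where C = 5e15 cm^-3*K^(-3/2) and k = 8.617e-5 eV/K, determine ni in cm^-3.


Step 1: Compute kT = 8.617e-5 * 442 = 0.03808714 eV
Step 2: Exponent = -Eg/(2kT) = -0.68/(2*0.03808714) = -8.92690
Step 3: T^(3/2) = 442^1.5 = 9292.52
Step 4: ni = 5e15 * 9292.52 * exp(-8.92690) = 6.17e+15 cm^-3

6.17e+15


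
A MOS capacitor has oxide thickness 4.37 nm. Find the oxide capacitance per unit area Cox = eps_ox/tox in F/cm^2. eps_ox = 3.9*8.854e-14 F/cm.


Step 1: eps_ox = 3.9 * 8.854e-14 = 3.45306e-13 F/cm
Step 2: tox in cm = 4.37 nm * 1e-7 = 4.3700e-07 cm
Step 3: Cox = 3.45306e-13 / 4.3700e-07 = 7.90e-07 F/cm^2

7.90e-07


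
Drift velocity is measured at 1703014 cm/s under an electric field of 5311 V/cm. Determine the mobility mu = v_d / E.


Step 1: mu = v_d / E
Step 2: mu = 1703014 / 5311
Step 3: mu = 320.66 cm^2/(V*s)

320.66


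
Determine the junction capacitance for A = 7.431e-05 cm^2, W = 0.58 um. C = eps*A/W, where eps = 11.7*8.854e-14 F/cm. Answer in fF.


Step 1: eps_Si = 11.7 * 8.854e-14 = 1.035918e-12 F/cm
Step 2: W in cm = 0.58 * 1e-4 = 5.80e-05 cm
Step 3: C = 1.035918e-12 * 7.431e-05 / 5.80e-05 = 1.327225e-12 F
Step 4: C = 1327.23 fF

1327.23


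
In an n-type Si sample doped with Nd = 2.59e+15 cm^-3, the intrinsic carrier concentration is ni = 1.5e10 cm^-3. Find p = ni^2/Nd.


Step 1: Since Nd >> ni, n ≈ Nd = 2.59e+15 cm^-3
Step 2: p = ni^2 / n = (1.5e10)^2 / 2.59e+15
Step 3: p = 2.25e20 / 2.59e+15 = 8.69e+04 cm^-3

8.69e+04


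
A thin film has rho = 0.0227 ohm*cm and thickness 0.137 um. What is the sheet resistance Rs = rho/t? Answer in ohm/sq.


Step 1: Convert thickness to cm: t = 0.137 um = 1.3700e-05 cm
Step 2: Rs = rho / t = 0.0227 / 1.3700e-05
Step 3: Rs = 1656.9 ohm/sq

1656.9


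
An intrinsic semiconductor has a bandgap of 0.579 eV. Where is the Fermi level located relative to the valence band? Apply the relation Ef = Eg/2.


Step 1: For an intrinsic semiconductor, the Fermi level sits at midgap.
Step 2: Ef = Eg / 2 = 0.579 / 2 = 0.2895 eV

0.2895


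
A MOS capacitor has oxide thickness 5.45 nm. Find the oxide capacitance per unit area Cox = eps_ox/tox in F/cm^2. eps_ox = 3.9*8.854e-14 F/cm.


Step 1: eps_ox = 3.9 * 8.854e-14 = 3.45306e-13 F/cm
Step 2: tox in cm = 5.45 nm * 1e-7 = 5.4500e-07 cm
Step 3: Cox = 3.45306e-13 / 5.4500e-07 = 6.34e-07 F/cm^2

6.34e-07


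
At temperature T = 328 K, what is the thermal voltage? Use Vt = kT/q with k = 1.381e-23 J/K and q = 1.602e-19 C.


Step 1: kT = 1.381e-23 * 328 = 4.52968e-21 J
Step 2: Vt = kT/q = 4.52968e-21 / 1.602e-19
Step 3: Vt = 0.02828 V

0.02828


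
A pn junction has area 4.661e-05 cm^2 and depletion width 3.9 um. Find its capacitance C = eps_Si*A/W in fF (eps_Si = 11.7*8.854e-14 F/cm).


Step 1: eps_Si = 11.7 * 8.854e-14 = 1.035918e-12 F/cm
Step 2: W in cm = 3.9 * 1e-4 = 3.90e-04 cm
Step 3: C = 1.035918e-12 * 4.661e-05 / 3.90e-04 = 1.238055e-13 F
Step 4: C = 123.81 fF

123.81


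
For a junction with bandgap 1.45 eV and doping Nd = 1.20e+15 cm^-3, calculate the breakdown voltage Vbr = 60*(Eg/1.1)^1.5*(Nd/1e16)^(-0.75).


Step 1: Eg/1.1 = 1.45/1.1 = 1.318182
Step 2: (Eg/1.1)^1.5 = 1.318182^1.5 = 1.513433
Step 3: (Nd/1e16)^(-0.75) = (0.12)^(-0.75) = 4.904718
Step 4: Vbr = 60 * 1.513433 * 4.904718 = 445.4 V

445.4


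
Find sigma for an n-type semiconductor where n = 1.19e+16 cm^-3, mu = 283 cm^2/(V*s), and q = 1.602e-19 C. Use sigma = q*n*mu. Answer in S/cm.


Step 1: sigma = q * n * mu
Step 2: sigma = 1.602e-19 * 1.19e+16 * 283
Step 3: sigma = 5.395e-01 S/cm

5.395e-01


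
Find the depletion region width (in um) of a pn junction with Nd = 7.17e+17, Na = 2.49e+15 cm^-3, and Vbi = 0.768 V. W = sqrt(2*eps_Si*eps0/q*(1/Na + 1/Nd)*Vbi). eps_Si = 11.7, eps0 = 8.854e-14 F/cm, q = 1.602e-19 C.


Step 1: 1/Na + 1/Nd = 1/2.49e+15 + 1/7.17e+17 = 4.03001e-16
Step 2: 2*eps*eps0/q = 2*11.7*8.854e-14/1.602e-19 = 1.293281e+07
Step 3: W^2 = 1.293281e+07 * 4.03001e-16 * 0.768 = 4.00277e-09
Step 4: W = sqrt(4.00277e-09) = 6.327e-05 cm = 0.6327 um

0.6327


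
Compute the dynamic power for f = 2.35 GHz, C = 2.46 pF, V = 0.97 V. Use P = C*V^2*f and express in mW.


Step 1: V^2 = 0.97^2 = 0.9409 V^2
Step 2: P = C*V^2*f = 2.46e-12 F * 0.9409 * 2.35e9 Hz
Step 3: P = 5.4393429e-03 W
Step 4: P = 5.439 mW

5.439


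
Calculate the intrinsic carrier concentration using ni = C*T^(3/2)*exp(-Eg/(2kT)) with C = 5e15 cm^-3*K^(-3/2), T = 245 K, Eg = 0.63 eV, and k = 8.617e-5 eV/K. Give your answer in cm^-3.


Step 1: Compute kT = 8.617e-5 * 245 = 0.02111165 eV
Step 2: Exponent = -Eg/(2kT) = -0.63/(2*0.02111165) = -14.92067
Step 3: T^(3/2) = 245^1.5 = 3834.86
Step 4: ni = 5e15 * 3834.86 * exp(-14.92067) = 6.35e+12 cm^-3

6.35e+12


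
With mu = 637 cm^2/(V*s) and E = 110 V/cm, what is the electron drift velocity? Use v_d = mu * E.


Step 1: v_d = mu * E
Step 2: v_d = 637 * 110 = 70070
Step 3: v_d = 7.01e+04 cm/s

7.01e+04


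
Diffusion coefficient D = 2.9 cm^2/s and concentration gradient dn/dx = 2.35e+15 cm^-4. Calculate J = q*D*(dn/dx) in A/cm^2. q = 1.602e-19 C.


Step 1: J = q * D * (dn/dx)
Step 2: J = 1.602e-19 * 2.9 * 2.35e+15
Step 3: J = 1.09e-03 A/cm^2

1.09e-03


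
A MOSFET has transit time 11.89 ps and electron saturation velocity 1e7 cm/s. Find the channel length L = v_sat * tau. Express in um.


Step 1: tau in seconds = 11.89 ps * 1e-12 = 1.1890e-11 s
Step 2: L = v_sat * tau = 1e7 * 1.1890e-11 = 1.1890e-04 cm
Step 3: L in um = 1.1890e-04 * 1e4 = 1.189 um

1.189


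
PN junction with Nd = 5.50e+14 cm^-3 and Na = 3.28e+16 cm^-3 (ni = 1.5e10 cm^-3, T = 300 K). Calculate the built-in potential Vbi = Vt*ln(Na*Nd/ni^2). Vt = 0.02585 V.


Step 1: Compute Na*Nd/ni^2 = 3.28e+16 * 5.50e+14 / (1.5e10)^2 = 8.0178e+10
Step 2: ln(8.0178e+10) = 25.1075
Step 3: Vbi = 0.02585 * 25.1075 = 0.649 V

0.649


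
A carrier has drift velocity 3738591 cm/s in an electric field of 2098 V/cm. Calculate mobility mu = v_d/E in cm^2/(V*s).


Step 1: mu = v_d / E
Step 2: mu = 3738591 / 2098
Step 3: mu = 1781.98 cm^2/(V*s)

1781.98


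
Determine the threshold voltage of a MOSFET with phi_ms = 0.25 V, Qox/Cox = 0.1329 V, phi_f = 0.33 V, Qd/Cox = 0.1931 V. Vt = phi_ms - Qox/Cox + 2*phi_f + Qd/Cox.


Step 1: Vt = phi_ms - Qox/Cox + 2*phi_f + Qd/Cox
Step 2: Vt = 0.25 - 0.1329 + 2*0.33 + 0.1931
Step 3: Vt = 0.25 - 0.1329 + 0.66 + 0.1931
Step 4: Vt = 0.9702 V

0.9702


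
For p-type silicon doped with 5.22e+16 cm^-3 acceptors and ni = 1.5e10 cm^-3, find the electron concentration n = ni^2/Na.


Step 1: Majority hole concentration p ≈ Na = 5.22e+16 cm^-3
Step 2: n = ni^2 / Na = (1.5e10)^2 / 5.22e+16
Step 3: n = 4.31e+03 cm^-3

4.31e+03


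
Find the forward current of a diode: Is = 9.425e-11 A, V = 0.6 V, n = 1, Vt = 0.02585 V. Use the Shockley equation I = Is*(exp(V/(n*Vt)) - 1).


Step 1: V/(n*Vt) = 0.6/(1*0.02585) = 23.2108
Step 2: exp(23.2108) = 1.2032e+10
Step 3: I = 9.425e-11 * (1.2032e+10 - 1) = 1.13e+00 A

1.13e+00


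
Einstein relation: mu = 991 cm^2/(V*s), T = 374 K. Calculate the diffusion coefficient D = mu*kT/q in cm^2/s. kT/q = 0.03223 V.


Step 1: D = mu * (kT/q)
Step 2: D = 991 * 0.03223
Step 3: D = 31.94 cm^2/s

31.94


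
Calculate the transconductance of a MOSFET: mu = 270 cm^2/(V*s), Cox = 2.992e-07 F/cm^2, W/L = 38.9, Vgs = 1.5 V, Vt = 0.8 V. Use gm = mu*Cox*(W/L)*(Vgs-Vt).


Step 1: Vov = Vgs - Vt = 1.5 - 0.8 = 0.7 V
Step 2: gm = mu * Cox * (W/L) * Vov
Step 3: gm = 270 * 2.992e-07 * 38.9 * 0.7 = 2.20e-03 S

2.20e-03


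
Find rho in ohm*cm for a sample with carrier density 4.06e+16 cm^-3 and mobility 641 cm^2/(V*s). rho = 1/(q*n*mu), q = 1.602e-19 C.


Step 1: sigma = q * n * mu = 1.602e-19 * 4.06e+16 * 641 = 4.16914e+00 S/cm
Step 2: rho = 1 / sigma = 1 / 4.16914e+00 = 0.2399 ohm*cm

0.2399


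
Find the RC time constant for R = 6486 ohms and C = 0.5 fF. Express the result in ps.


Step 1: tau = R * C
Step 2: tau = 6486 * 0.5 fF = 6486 * 5.0e-16 F
Step 3: tau = 3.243e-12 s = 3.243 ps

3.243


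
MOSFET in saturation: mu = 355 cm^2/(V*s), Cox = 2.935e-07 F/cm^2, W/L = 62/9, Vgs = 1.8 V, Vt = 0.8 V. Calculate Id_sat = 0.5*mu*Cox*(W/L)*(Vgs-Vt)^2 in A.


Step 1: Overdrive voltage Vov = Vgs - Vt = 1.8 - 0.8 = 1.0 V
Step 2: W/L = 62/9 = 6.88889
Step 3: Id = 0.5 * 355 * 2.935e-07 * 6.88889 * 1.0^2
Step 4: Id = 3.59e-04 A

3.59e-04


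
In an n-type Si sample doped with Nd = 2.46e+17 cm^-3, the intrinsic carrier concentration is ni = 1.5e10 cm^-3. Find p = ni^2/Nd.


Step 1: Since Nd >> ni, n ≈ Nd = 2.46e+17 cm^-3
Step 2: p = ni^2 / n = (1.5e10)^2 / 2.46e+17
Step 3: p = 2.25e20 / 2.46e+17 = 9.15e+02 cm^-3

9.15e+02


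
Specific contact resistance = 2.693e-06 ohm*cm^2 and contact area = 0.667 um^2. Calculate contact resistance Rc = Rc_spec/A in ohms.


Step 1: Convert area to cm^2: 0.667 um^2 = 6.6700e-09 cm^2
Step 2: Rc = Rc_spec / A = 2.693e-06 / 6.6700e-09
Step 3: Rc = 4.04e+02 ohms

4.04e+02


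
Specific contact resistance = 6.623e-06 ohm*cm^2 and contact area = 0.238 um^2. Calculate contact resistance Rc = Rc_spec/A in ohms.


Step 1: Convert area to cm^2: 0.238 um^2 = 2.3800e-09 cm^2
Step 2: Rc = Rc_spec / A = 6.623e-06 / 2.3800e-09
Step 3: Rc = 2.78e+03 ohms

2.78e+03


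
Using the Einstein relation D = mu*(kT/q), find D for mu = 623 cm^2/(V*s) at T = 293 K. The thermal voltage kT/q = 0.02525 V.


Step 1: D = mu * (kT/q)
Step 2: D = 623 * 0.02525
Step 3: D = 15.73 cm^2/s

15.73


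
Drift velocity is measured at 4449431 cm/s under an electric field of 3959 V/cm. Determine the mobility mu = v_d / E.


Step 1: mu = v_d / E
Step 2: mu = 4449431 / 3959
Step 3: mu = 1123.88 cm^2/(V*s)

1123.88


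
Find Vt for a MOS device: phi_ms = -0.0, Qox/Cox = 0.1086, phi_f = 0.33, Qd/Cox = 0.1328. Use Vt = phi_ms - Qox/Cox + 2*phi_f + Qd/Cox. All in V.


Step 1: Vt = phi_ms - Qox/Cox + 2*phi_f + Qd/Cox
Step 2: Vt = -0.0 - 0.1086 + 2*0.33 + 0.1328
Step 3: Vt = -0.0 - 0.1086 + 0.66 + 0.1328
Step 4: Vt = 0.6842 V

0.6842


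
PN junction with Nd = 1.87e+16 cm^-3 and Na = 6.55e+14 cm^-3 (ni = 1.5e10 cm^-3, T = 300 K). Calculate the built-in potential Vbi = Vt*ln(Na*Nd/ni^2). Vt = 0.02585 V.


Step 1: Compute Na*Nd/ni^2 = 6.55e+14 * 1.87e+16 / (1.5e10)^2 = 5.4438e+10
Step 2: ln(5.4438e+10) = 24.7203
Step 3: Vbi = 0.02585 * 24.7203 = 0.639 V

0.639


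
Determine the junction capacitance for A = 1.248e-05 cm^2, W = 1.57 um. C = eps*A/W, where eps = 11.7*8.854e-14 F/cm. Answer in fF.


Step 1: eps_Si = 11.7 * 8.854e-14 = 1.035918e-12 F/cm
Step 2: W in cm = 1.57 * 1e-4 = 1.57e-04 cm
Step 3: C = 1.035918e-12 * 1.248e-05 / 1.57e-04 = 8.234558e-14 F
Step 4: C = 82.35 fF

82.35


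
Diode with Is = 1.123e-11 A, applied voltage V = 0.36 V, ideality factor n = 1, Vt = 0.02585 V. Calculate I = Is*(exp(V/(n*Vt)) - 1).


Step 1: V/(n*Vt) = 0.36/(1*0.02585) = 13.9265
Step 2: exp(13.9265) = 1.1174e+06
Step 3: I = 1.123e-11 * (1.1174e+06 - 1) = 1.25e-05 A

1.25e-05


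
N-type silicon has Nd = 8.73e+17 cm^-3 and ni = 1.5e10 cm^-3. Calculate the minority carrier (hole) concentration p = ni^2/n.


Step 1: Since Nd >> ni, n ≈ Nd = 8.73e+17 cm^-3
Step 2: p = ni^2 / n = (1.5e10)^2 / 8.73e+17
Step 3: p = 2.25e20 / 8.73e+17 = 2.58e+02 cm^-3

2.58e+02


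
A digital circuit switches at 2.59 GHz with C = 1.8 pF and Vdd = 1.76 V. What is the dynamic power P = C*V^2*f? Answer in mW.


Step 1: V^2 = 1.76^2 = 3.0976 V^2
Step 2: P = C*V^2*f = 1.8e-12 F * 3.0976 * 2.59e9 Hz
Step 3: P = 1.44410112e-02 W
Step 4: P = 14.441 mW

14.441


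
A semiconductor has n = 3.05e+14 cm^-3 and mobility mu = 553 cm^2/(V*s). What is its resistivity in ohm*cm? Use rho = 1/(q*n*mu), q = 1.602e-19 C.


Step 1: sigma = q * n * mu = 1.602e-19 * 3.05e+14 * 553 = 2.70201e-02 S/cm
Step 2: rho = 1 / sigma = 1 / 2.70201e-02 = 37.01 ohm*cm

37.01


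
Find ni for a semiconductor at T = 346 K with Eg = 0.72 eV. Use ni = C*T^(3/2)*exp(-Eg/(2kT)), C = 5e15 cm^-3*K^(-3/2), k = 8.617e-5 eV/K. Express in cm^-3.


Step 1: Compute kT = 8.617e-5 * 346 = 0.02981482 eV
Step 2: Exponent = -Eg/(2kT) = -0.72/(2*0.02981482) = -12.07453
Step 3: T^(3/2) = 346^1.5 = 6435.97
Step 4: ni = 5e15 * 6435.97 * exp(-12.07453) = 1.84e+14 cm^-3

1.84e+14


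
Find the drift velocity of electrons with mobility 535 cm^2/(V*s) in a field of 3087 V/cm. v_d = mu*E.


Step 1: v_d = mu * E
Step 2: v_d = 535 * 3087 = 1651545
Step 3: v_d = 1.65e+06 cm/s

1.65e+06


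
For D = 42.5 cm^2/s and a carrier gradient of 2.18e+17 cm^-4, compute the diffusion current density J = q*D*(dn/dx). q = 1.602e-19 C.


Step 1: J = q * D * (dn/dx)
Step 2: J = 1.602e-19 * 42.5 * 2.18e+17
Step 3: J = 1.48e+00 A/cm^2

1.48e+00


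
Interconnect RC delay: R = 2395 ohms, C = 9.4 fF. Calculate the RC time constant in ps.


Step 1: tau = R * C
Step 2: tau = 2395 * 9.4 fF = 2395 * 9.4e-15 F
Step 3: tau = 2.2513e-11 s = 22.513 ps

22.513


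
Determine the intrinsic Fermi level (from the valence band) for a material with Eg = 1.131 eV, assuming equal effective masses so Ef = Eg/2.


Step 1: For an intrinsic semiconductor, the Fermi level sits at midgap.
Step 2: Ef = Eg / 2 = 1.131 / 2 = 0.5655 eV

0.5655


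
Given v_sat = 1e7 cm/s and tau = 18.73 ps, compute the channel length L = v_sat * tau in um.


Step 1: tau in seconds = 18.73 ps * 1e-12 = 1.8730e-11 s
Step 2: L = v_sat * tau = 1e7 * 1.8730e-11 = 1.8730e-04 cm
Step 3: L in um = 1.8730e-04 * 1e4 = 1.873 um

1.873


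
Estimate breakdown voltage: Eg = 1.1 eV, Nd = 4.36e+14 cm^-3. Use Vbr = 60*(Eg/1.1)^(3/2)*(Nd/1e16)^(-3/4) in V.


Step 1: Eg/1.1 = 1.1/1.1 = 1.000000
Step 2: (Eg/1.1)^1.5 = 1.000000^1.5 = 1.000000
Step 3: (Nd/1e16)^(-0.75) = (0.0436)^(-0.75) = 10.480576
Step 4: Vbr = 60 * 1.000000 * 10.480576 = 628.8 V

628.8


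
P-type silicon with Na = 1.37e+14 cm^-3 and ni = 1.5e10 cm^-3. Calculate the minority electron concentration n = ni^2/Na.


Step 1: Majority hole concentration p ≈ Na = 1.37e+14 cm^-3
Step 2: n = ni^2 / Na = (1.5e10)^2 / 1.37e+14
Step 3: n = 1.64e+06 cm^-3

1.64e+06


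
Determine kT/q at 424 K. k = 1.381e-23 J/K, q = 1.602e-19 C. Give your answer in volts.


Step 1: kT = 1.381e-23 * 424 = 5.85544e-21 J
Step 2: Vt = kT/q = 5.85544e-21 / 1.602e-19
Step 3: Vt = 0.03655 V

0.03655


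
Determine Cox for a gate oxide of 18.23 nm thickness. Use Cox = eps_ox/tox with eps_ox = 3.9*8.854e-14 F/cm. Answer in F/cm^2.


Step 1: eps_ox = 3.9 * 8.854e-14 = 3.45306e-13 F/cm
Step 2: tox in cm = 18.23 nm * 1e-7 = 1.8230e-06 cm
Step 3: Cox = 3.45306e-13 / 1.8230e-06 = 1.89e-07 F/cm^2

1.89e-07


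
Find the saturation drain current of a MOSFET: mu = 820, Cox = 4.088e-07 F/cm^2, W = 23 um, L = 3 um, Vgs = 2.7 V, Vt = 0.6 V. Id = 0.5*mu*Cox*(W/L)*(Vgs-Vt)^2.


Step 1: Overdrive voltage Vov = Vgs - Vt = 2.7 - 0.6 = 2.1 V
Step 2: W/L = 23/3 = 7.66667
Step 3: Id = 0.5 * 820 * 4.088e-07 * 7.66667 * 2.1^2
Step 4: Id = 5.67e-03 A

5.67e-03


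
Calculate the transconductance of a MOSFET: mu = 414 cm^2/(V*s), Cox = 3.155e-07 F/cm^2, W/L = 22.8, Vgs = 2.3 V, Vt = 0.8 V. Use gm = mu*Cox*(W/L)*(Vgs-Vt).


Step 1: Vov = Vgs - Vt = 2.3 - 0.8 = 1.5 V
Step 2: gm = mu * Cox * (W/L) * Vov
Step 3: gm = 414 * 3.155e-07 * 22.8 * 1.5 = 4.47e-03 S

4.47e-03


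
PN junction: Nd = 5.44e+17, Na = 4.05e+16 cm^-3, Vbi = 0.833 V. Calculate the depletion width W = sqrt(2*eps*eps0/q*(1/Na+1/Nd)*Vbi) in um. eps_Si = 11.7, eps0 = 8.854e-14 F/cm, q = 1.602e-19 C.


Step 1: 1/Na + 1/Nd = 1/4.05e+16 + 1/5.44e+17 = 2.65296e-17
Step 2: 2*eps*eps0/q = 2*11.7*8.854e-14/1.602e-19 = 1.293281e+07
Step 3: W^2 = 1.293281e+07 * 2.65296e-17 * 0.833 = 2.85804e-10
Step 4: W = sqrt(2.85804e-10) = 1.691e-05 cm = 0.1691 um

0.1691
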